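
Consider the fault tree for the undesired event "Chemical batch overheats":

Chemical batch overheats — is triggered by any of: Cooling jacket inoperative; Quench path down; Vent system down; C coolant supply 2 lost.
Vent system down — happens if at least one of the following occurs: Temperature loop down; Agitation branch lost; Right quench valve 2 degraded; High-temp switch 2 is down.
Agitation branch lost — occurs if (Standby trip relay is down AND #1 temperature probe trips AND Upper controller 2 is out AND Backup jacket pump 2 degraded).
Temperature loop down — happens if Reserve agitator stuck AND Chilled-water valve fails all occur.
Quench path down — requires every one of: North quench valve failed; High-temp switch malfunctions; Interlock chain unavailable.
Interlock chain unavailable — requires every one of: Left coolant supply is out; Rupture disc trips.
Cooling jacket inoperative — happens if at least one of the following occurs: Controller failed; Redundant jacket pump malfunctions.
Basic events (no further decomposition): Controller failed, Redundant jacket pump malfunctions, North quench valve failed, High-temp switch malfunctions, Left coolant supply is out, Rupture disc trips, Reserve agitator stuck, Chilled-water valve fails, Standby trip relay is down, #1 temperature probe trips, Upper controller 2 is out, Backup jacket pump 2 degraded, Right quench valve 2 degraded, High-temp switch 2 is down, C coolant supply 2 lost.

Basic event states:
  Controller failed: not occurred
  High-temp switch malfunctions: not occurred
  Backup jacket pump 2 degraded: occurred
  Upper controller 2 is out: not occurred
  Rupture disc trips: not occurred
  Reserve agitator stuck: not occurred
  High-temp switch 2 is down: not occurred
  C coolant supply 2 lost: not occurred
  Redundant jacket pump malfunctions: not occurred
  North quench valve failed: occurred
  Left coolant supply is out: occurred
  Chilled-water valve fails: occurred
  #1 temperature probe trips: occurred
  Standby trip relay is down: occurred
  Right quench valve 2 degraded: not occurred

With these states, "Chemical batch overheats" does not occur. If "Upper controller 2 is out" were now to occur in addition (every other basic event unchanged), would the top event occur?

Counterfactual: set "Upper controller 2 is out" to occurred.
Cooling jacket inoperative [OR]: Controller failed=not, Redundant jacket pump malfunctions=not → no input occurs → does not occur.
Interlock chain unavailable [AND]: Left coolant supply is out=occurs, Rupture disc trips=not → not all inputs occur → does not occur.
Quench path down [AND]: North quench valve failed=occurs, High-temp switch malfunctions=not, Interlock chain unavailable=not → not all inputs occur → does not occur.
Temperature loop down [AND]: Reserve agitator stuck=not, Chilled-water valve fails=occurs → not all inputs occur → does not occur.
Agitation branch lost [AND]: Standby trip relay is down=occurs, #1 temperature probe trips=occurs, Upper controller 2 is out=occurs, Backup jacket pump 2 degraded=occurs → all inputs occur → occurs.
Vent system down [OR]: Temperature loop down=not, Agitation branch lost=occurs, Right quench valve 2 degraded=not, High-temp switch 2 is down=not → at least one input occurs → occurs.
Chemical batch overheats [OR]: Cooling jacket inoperative=not, Quench path down=not, Vent system down=occurs, C coolant supply 2 lost=not → at least one input occurs → occurs.

Yes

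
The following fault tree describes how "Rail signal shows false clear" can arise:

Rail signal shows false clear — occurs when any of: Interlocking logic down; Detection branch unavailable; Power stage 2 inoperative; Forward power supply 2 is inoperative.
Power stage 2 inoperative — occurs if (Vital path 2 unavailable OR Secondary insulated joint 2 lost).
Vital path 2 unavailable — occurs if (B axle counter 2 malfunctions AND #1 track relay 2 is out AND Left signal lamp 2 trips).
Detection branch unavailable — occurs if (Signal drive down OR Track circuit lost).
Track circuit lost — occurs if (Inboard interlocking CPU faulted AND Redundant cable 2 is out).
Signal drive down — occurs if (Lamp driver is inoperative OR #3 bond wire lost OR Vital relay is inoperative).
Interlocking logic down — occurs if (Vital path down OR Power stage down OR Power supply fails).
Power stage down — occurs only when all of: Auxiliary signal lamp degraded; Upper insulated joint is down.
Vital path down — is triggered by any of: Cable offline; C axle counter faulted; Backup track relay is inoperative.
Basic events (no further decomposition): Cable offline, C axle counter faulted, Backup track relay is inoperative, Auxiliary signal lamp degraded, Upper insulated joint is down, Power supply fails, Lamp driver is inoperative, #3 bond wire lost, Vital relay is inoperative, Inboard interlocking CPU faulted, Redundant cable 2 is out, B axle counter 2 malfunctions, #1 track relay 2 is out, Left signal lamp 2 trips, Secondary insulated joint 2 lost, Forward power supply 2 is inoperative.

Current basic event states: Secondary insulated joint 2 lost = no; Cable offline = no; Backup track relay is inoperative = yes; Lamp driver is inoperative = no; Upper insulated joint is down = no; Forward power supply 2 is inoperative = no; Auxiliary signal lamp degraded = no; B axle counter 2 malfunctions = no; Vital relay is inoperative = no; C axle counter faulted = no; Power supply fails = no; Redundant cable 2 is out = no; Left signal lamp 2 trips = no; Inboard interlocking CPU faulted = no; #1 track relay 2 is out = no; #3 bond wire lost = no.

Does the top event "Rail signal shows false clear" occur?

Vital path down [OR]: Cable offline=not, C axle counter faulted=not, Backup track relay is inoperative=occurs → at least one input occurs → occurs.
Power stage down [AND]: Auxiliary signal lamp degraded=not, Upper insulated joint is down=not → not all inputs occur → does not occur.
Interlocking logic down [OR]: Vital path down=occurs, Power stage down=not, Power supply fails=not → at least one input occurs → occurs.
Signal drive down [OR]: Lamp driver is inoperative=not, #3 bond wire lost=not, Vital relay is inoperative=not → no input occurs → does not occur.
Track circuit lost [AND]: Inboard interlocking CPU faulted=not, Redundant cable 2 is out=not → not all inputs occur → does not occur.
Detection branch unavailable [OR]: Signal drive down=not, Track circuit lost=not → no input occurs → does not occur.
Vital path 2 unavailable [AND]: B axle counter 2 malfunctions=not, #1 track relay 2 is out=not, Left signal lamp 2 trips=not → not all inputs occur → does not occur.
Power stage 2 inoperative [OR]: Vital path 2 unavailable=not, Secondary insulated joint 2 lost=not → no input occurs → does not occur.
Rail signal shows false clear [OR]: Interlocking logic down=occurs, Detection branch unavailable=not, Power stage 2 inoperative=not, Forward power supply 2 is inoperative=not → at least one input occurs → occurs.

Yes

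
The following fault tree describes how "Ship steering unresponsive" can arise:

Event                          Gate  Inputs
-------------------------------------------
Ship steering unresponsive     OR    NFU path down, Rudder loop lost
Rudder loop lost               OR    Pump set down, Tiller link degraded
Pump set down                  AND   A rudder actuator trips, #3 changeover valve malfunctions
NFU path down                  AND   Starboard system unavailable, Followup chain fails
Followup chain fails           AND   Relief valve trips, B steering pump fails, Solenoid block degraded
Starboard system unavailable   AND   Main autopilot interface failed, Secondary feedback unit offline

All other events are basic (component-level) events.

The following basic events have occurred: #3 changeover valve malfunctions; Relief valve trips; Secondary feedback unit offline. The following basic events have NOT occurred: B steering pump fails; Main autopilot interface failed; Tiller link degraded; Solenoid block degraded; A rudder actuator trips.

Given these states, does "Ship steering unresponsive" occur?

No

Starboard system unavailable [AND]: Main autopilot interface failed=not, Secondary feedback unit offline=occurs → not all inputs occur → does not occur.
Followup chain fails [AND]: Relief valve trips=occurs, B steering pump fails=not, Solenoid block degraded=not → not all inputs occur → does not occur.
NFU path down [AND]: Starboard system unavailable=not, Followup chain fails=not → not all inputs occur → does not occur.
Pump set down [AND]: A rudder actuator trips=not, #3 changeover valve malfunctions=occurs → not all inputs occur → does not occur.
Rudder loop lost [OR]: Pump set down=not, Tiller link degraded=not → no input occurs → does not occur.
Ship steering unresponsive [OR]: NFU path down=not, Rudder loop lost=not → no input occurs → does not occur.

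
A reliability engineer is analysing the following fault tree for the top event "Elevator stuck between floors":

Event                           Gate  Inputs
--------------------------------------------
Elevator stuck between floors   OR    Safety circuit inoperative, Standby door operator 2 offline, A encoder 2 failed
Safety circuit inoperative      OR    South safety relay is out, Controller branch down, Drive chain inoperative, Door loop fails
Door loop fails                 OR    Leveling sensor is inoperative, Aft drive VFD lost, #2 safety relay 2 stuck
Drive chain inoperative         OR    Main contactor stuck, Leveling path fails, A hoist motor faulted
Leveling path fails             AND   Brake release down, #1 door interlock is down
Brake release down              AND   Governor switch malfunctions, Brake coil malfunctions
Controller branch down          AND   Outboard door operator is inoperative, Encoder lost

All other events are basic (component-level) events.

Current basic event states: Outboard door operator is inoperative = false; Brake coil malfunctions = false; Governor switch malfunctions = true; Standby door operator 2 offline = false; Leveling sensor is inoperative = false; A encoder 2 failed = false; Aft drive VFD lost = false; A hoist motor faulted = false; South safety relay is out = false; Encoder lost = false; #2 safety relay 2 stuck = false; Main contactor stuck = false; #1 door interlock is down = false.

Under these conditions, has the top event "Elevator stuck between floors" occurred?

Controller branch down [AND]: Outboard door operator is inoperative=not, Encoder lost=not → not all inputs occur → does not occur.
Brake release down [AND]: Governor switch malfunctions=occurs, Brake coil malfunctions=not → not all inputs occur → does not occur.
Leveling path fails [AND]: Brake release down=not, #1 door interlock is down=not → not all inputs occur → does not occur.
Drive chain inoperative [OR]: Main contactor stuck=not, Leveling path fails=not, A hoist motor faulted=not → no input occurs → does not occur.
Door loop fails [OR]: Leveling sensor is inoperative=not, Aft drive VFD lost=not, #2 safety relay 2 stuck=not → no input occurs → does not occur.
Safety circuit inoperative [OR]: South safety relay is out=not, Controller branch down=not, Drive chain inoperative=not, Door loop fails=not → no input occurs → does not occur.
Elevator stuck between floors [OR]: Safety circuit inoperative=not, Standby door operator 2 offline=not, A encoder 2 failed=not → no input occurs → does not occur.

No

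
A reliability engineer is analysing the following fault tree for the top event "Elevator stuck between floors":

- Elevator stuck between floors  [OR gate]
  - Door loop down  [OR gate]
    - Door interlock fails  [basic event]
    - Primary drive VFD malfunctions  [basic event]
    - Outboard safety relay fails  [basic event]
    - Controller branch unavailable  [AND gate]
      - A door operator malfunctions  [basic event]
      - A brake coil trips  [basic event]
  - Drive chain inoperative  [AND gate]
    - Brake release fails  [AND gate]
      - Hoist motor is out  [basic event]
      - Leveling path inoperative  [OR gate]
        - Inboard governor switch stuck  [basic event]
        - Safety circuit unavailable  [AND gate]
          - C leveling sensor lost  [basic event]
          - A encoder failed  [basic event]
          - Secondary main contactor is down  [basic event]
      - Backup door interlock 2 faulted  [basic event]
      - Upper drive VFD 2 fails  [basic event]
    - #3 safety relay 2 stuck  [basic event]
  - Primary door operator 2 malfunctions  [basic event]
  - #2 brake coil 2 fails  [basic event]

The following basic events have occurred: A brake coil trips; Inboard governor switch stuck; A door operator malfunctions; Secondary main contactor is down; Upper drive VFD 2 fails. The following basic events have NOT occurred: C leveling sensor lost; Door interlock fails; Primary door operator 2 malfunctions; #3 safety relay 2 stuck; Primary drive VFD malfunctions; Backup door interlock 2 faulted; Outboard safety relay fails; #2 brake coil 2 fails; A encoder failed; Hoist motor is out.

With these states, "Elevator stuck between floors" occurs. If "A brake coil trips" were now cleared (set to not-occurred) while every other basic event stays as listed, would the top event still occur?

Counterfactual: set "A brake coil trips" to not occurred.
Controller branch unavailable [AND]: A door operator malfunctions=occurs, A brake coil trips=not → not all inputs occur → does not occur.
Door loop down [OR]: Door interlock fails=not, Primary drive VFD malfunctions=not, Outboard safety relay fails=not, Controller branch unavailable=not → no input occurs → does not occur.
Safety circuit unavailable [AND]: C leveling sensor lost=not, A encoder failed=not, Secondary main contactor is down=occurs → not all inputs occur → does not occur.
Leveling path inoperative [OR]: Inboard governor switch stuck=occurs, Safety circuit unavailable=not → at least one input occurs → occurs.
Brake release fails [AND]: Hoist motor is out=not, Leveling path inoperative=occurs, Backup door interlock 2 faulted=not, Upper drive VFD 2 fails=occurs → not all inputs occur → does not occur.
Drive chain inoperative [AND]: Brake release fails=not, #3 safety relay 2 stuck=not → not all inputs occur → does not occur.
Elevator stuck between floors [OR]: Door loop down=not, Drive chain inoperative=not, Primary door operator 2 malfunctions=not, #2 brake coil 2 fails=not → no input occurs → does not occur.

No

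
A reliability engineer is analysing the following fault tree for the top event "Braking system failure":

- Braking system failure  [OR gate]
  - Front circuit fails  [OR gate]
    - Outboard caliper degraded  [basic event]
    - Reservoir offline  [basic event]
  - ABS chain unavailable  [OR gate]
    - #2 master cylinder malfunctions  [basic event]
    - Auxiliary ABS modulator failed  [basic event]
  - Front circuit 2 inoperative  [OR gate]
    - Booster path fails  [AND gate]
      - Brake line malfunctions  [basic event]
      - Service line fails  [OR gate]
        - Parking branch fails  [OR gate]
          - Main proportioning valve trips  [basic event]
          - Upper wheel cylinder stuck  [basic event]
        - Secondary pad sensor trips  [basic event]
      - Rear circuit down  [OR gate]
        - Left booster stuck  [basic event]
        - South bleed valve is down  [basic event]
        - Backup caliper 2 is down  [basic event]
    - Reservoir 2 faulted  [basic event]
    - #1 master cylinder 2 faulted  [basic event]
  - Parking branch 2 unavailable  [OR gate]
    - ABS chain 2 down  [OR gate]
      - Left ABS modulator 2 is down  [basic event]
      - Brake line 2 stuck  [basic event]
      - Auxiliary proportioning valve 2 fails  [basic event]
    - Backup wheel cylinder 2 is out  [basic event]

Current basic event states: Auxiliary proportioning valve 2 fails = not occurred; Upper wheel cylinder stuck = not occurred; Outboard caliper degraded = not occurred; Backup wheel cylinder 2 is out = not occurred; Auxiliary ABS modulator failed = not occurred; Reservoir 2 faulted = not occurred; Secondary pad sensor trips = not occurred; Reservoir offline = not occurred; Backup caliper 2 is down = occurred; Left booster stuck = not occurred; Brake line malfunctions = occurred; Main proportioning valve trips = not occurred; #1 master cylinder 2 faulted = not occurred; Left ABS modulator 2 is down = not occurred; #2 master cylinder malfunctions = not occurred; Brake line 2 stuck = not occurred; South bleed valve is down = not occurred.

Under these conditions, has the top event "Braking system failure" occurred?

Front circuit fails [OR]: Outboard caliper degraded=not, Reservoir offline=not → no input occurs → does not occur.
ABS chain unavailable [OR]: #2 master cylinder malfunctions=not, Auxiliary ABS modulator failed=not → no input occurs → does not occur.
Parking branch fails [OR]: Main proportioning valve trips=not, Upper wheel cylinder stuck=not → no input occurs → does not occur.
Service line fails [OR]: Parking branch fails=not, Secondary pad sensor trips=not → no input occurs → does not occur.
Rear circuit down [OR]: Left booster stuck=not, South bleed valve is down=not, Backup caliper 2 is down=occurs → at least one input occurs → occurs.
Booster path fails [AND]: Brake line malfunctions=occurs, Service line fails=not, Rear circuit down=occurs → not all inputs occur → does not occur.
Front circuit 2 inoperative [OR]: Booster path fails=not, Reservoir 2 faulted=not, #1 master cylinder 2 faulted=not → no input occurs → does not occur.
ABS chain 2 down [OR]: Left ABS modulator 2 is down=not, Brake line 2 stuck=not, Auxiliary proportioning valve 2 fails=not → no input occurs → does not occur.
Parking branch 2 unavailable [OR]: ABS chain 2 down=not, Backup wheel cylinder 2 is out=not → no input occurs → does not occur.
Braking system failure [OR]: Front circuit fails=not, ABS chain unavailable=not, Front circuit 2 inoperative=not, Parking branch 2 unavailable=not → no input occurs → does not occur.

No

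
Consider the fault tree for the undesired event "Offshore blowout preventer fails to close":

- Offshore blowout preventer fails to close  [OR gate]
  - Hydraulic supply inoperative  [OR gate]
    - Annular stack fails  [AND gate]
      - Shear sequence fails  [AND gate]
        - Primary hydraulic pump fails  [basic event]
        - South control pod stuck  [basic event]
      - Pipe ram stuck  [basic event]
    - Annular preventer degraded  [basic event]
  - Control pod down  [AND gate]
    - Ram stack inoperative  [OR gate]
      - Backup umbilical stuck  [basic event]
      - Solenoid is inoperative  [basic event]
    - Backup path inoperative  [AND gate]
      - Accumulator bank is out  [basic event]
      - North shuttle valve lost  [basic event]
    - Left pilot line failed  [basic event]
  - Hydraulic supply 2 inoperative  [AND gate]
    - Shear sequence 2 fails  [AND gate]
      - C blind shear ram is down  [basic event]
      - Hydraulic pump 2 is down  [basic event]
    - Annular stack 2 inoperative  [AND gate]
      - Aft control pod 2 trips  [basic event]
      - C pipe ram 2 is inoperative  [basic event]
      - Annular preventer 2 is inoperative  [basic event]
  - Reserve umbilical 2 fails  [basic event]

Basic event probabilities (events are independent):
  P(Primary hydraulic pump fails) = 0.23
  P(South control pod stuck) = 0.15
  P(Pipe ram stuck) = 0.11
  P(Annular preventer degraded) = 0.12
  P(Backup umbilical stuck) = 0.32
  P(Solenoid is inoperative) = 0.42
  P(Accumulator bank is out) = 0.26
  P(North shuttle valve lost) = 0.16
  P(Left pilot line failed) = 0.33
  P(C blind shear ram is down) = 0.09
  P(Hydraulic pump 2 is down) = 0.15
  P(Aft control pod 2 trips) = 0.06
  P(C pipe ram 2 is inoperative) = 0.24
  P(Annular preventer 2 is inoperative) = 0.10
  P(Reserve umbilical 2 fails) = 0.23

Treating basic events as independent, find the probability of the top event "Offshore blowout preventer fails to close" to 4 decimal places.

P(Shear sequence fails) [AND] = 0.23 × 0.15 = 0.034500
P(Annular stack fails) [AND] = 0.034500 × 0.11 = 0.003795
P(Hydraulic supply inoperative) [OR] = 1 − (1−0.003795) × (1−0.12) = 0.123340
P(Ram stack inoperative) [OR] = 1 − (1−0.32) × (1−0.42) = 0.605600
P(Backup path inoperative) [AND] = 0.26 × 0.16 = 0.041600
P(Control pod down) [AND] = 0.605600 × 0.041600 × 0.33 = 0.008314
P(Shear sequence 2 fails) [AND] = 0.09 × 0.15 = 0.013500
P(Annular stack 2 inoperative) [AND] = 0.06 × 0.24 × 0.10 = 0.001440
P(Hydraulic supply 2 inoperative) [AND] = 0.013500 × 0.001440 = 0.000019
P(Offshore blowout preventer fails to close) [OR] = 1 − (1−0.123340) × (1−0.008314) × (1−0.000019) × (1−0.23) = 0.330597
Rounded to 4 decimal places: P(Offshore blowout preventer fails to close) ≈ 0.3306.

0.3306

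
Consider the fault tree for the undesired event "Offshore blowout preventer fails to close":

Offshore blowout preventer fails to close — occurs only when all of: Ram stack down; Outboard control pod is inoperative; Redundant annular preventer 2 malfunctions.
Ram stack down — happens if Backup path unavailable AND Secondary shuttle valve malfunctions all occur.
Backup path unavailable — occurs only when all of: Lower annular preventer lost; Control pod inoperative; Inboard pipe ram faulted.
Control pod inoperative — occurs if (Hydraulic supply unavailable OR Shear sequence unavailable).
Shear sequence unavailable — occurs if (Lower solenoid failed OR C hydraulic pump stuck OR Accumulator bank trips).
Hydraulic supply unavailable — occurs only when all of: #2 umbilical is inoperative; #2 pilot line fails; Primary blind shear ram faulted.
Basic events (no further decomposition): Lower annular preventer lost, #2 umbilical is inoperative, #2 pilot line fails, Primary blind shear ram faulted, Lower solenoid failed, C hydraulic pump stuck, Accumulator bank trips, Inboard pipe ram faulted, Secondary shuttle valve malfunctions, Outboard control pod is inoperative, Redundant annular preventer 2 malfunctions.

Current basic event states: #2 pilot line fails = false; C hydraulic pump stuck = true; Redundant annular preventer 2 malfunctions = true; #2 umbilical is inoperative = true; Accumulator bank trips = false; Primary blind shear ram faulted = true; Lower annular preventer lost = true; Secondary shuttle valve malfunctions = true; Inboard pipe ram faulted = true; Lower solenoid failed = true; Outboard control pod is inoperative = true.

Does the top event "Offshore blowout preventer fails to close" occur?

Yes

Hydraulic supply unavailable [AND]: #2 umbilical is inoperative=occurs, #2 pilot line fails=not, Primary blind shear ram faulted=occurs → not all inputs occur → does not occur.
Shear sequence unavailable [OR]: Lower solenoid failed=occurs, C hydraulic pump stuck=occurs, Accumulator bank trips=not → at least one input occurs → occurs.
Control pod inoperative [OR]: Hydraulic supply unavailable=not, Shear sequence unavailable=occurs → at least one input occurs → occurs.
Backup path unavailable [AND]: Lower annular preventer lost=occurs, Control pod inoperative=occurs, Inboard pipe ram faulted=occurs → all inputs occur → occurs.
Ram stack down [AND]: Backup path unavailable=occurs, Secondary shuttle valve malfunctions=occurs → all inputs occur → occurs.
Offshore blowout preventer fails to close [AND]: Ram stack down=occurs, Outboard control pod is inoperative=occurs, Redundant annular preventer 2 malfunctions=occurs → all inputs occur → occurs.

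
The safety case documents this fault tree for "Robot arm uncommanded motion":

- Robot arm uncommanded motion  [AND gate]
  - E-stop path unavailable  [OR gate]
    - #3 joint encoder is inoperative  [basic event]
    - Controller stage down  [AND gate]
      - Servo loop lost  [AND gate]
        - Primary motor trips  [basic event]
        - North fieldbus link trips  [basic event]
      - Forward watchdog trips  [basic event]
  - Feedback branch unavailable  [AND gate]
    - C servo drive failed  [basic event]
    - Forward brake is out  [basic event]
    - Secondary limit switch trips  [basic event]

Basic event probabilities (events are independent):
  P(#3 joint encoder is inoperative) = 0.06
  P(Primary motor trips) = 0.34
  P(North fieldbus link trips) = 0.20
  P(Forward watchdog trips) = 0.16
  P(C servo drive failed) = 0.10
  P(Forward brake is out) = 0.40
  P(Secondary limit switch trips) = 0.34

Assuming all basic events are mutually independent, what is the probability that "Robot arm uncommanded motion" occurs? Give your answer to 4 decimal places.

0.0010

P(Servo loop lost) [AND] = 0.34 × 0.20 = 0.068000
P(Controller stage down) [AND] = 0.068000 × 0.16 = 0.010880
P(E-stop path unavailable) [OR] = 1 − (1−0.06) × (1−0.010880) = 0.070227
P(Feedback branch unavailable) [AND] = 0.10 × 0.40 × 0.34 = 0.013600
P(Robot arm uncommanded motion) [AND] = 0.070227 × 0.013600 = 0.000955
Rounded to 4 decimal places: P(Robot arm uncommanded motion) ≈ 0.0010.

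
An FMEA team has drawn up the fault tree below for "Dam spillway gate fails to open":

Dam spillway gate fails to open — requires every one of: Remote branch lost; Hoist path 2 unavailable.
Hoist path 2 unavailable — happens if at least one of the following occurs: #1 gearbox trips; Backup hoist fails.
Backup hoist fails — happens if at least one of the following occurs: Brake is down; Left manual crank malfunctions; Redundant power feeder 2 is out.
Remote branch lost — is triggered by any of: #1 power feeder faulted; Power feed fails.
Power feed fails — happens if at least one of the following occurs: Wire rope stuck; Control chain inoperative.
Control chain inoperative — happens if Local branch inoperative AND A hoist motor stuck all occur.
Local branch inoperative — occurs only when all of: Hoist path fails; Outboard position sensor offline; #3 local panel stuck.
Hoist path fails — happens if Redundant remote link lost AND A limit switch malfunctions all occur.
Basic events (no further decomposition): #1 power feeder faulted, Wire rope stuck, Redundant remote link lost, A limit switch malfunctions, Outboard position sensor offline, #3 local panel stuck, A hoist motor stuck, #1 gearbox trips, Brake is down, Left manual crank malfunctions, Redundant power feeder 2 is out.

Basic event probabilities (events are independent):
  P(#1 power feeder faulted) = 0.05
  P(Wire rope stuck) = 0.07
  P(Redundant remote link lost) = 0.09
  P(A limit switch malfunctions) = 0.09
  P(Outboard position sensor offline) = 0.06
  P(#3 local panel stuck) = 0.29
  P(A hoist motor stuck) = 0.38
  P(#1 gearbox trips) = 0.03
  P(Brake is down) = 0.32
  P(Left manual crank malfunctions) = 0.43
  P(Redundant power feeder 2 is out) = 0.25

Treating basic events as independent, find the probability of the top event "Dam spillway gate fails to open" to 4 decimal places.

P(Hoist path fails) [AND] = 0.09 × 0.09 = 0.008100
P(Local branch inoperative) [AND] = 0.008100 × 0.06 × 0.29 = 0.000141
P(Control chain inoperative) [AND] = 0.000141 × 0.38 = 0.000054
P(Power feed fails) [OR] = 1 − (1−0.07) × (1−0.000054) = 0.070050
P(Remote branch lost) [OR] = 1 − (1−0.05) × (1−0.070050) = 0.116548
P(Backup hoist fails) [OR] = 1 − (1−0.32) × (1−0.43) × (1−0.25) = 0.709300
P(Hoist path 2 unavailable) [OR] = 1 − (1−0.03) × (1−0.709300) = 0.718021
P(Dam spillway gate fails to open) [AND] = 0.116548 × 0.718021 = 0.083684
Rounded to 4 decimal places: P(Dam spillway gate fails to open) ≈ 0.0837.

0.0837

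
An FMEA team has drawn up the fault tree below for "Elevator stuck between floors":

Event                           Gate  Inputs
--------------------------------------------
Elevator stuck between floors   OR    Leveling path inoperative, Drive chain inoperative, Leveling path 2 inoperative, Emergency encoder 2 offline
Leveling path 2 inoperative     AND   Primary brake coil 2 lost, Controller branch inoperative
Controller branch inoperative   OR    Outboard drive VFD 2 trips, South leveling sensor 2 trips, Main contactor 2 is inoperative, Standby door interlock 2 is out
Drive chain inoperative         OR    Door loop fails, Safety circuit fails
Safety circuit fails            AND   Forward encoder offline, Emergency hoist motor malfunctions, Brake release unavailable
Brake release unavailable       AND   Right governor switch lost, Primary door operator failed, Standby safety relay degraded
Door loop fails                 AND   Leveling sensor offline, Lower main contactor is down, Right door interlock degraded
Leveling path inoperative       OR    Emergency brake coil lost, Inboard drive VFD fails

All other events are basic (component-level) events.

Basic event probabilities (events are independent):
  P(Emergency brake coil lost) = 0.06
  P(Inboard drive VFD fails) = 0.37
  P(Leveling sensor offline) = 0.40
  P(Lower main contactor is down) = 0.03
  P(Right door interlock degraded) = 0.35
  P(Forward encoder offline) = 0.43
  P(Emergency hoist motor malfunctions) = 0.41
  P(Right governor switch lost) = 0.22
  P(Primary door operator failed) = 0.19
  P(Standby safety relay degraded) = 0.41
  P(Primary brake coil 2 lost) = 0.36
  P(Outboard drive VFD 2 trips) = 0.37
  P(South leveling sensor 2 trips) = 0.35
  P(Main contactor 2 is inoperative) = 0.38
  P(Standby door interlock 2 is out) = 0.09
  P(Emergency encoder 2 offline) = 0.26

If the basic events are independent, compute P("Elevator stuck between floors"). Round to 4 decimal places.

P(Leveling path inoperative) [OR] = 1 − (1−0.06) × (1−0.37) = 0.407800
P(Door loop fails) [AND] = 0.40 × 0.03 × 0.35 = 0.004200
P(Brake release unavailable) [AND] = 0.22 × 0.19 × 0.41 = 0.017138
P(Safety circuit fails) [AND] = 0.43 × 0.41 × 0.017138 = 0.003021
P(Drive chain inoperative) [OR] = 1 − (1−0.004200) × (1−0.003021) = 0.007208
P(Controller branch inoperative) [OR] = 1 − (1−0.37) × (1−0.35) × (1−0.38) × (1−0.09) = 0.768960
P(Leveling path 2 inoperative) [AND] = 0.36 × 0.768960 = 0.276826
P(Elevator stuck between floors) [OR] = 1 − (1−0.407800) × (1−0.007208) × (1−0.276826) × (1−0.26) = 0.685369
Rounded to 4 decimal places: P(Elevator stuck between floors) ≈ 0.6854.

0.6854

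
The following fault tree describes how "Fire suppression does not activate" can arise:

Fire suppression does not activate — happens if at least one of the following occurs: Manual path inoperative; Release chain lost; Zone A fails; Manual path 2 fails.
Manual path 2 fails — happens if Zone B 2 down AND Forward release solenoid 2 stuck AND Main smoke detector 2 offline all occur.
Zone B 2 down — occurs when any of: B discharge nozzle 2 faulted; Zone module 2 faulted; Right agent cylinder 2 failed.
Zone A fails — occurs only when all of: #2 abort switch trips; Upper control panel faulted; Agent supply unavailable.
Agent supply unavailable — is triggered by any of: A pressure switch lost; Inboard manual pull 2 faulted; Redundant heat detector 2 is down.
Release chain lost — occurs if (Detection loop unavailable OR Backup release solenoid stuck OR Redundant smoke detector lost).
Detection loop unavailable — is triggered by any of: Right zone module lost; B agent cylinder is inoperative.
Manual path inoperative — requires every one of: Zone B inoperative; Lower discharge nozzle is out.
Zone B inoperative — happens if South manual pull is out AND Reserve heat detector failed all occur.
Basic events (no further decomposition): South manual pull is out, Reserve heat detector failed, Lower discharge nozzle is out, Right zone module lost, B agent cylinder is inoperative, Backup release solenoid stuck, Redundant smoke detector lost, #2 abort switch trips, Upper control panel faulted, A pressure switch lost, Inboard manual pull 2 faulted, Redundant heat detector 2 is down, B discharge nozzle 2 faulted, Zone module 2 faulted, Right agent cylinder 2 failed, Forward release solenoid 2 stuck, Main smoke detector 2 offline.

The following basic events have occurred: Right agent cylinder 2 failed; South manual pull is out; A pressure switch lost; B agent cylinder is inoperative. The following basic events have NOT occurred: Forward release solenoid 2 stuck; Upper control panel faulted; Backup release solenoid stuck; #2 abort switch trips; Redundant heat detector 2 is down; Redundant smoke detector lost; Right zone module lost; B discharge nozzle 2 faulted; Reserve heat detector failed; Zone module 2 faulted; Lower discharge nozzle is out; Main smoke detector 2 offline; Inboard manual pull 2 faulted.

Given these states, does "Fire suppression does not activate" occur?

Zone B inoperative [AND]: South manual pull is out=occurs, Reserve heat detector failed=not → not all inputs occur → does not occur.
Manual path inoperative [AND]: Zone B inoperative=not, Lower discharge nozzle is out=not → not all inputs occur → does not occur.
Detection loop unavailable [OR]: Right zone module lost=not, B agent cylinder is inoperative=occurs → at least one input occurs → occurs.
Release chain lost [OR]: Detection loop unavailable=occurs, Backup release solenoid stuck=not, Redundant smoke detector lost=not → at least one input occurs → occurs.
Agent supply unavailable [OR]: A pressure switch lost=occurs, Inboard manual pull 2 faulted=not, Redundant heat detector 2 is down=not → at least one input occurs → occurs.
Zone A fails [AND]: #2 abort switch trips=not, Upper control panel faulted=not, Agent supply unavailable=occurs → not all inputs occur → does not occur.
Zone B 2 down [OR]: B discharge nozzle 2 faulted=not, Zone module 2 faulted=not, Right agent cylinder 2 failed=occurs → at least one input occurs → occurs.
Manual path 2 fails [AND]: Zone B 2 down=occurs, Forward release solenoid 2 stuck=not, Main smoke detector 2 offline=not → not all inputs occur → does not occur.
Fire suppression does not activate [OR]: Manual path inoperative=not, Release chain lost=occurs, Zone A fails=not, Manual path 2 fails=not → at least one input occurs → occurs.

Yes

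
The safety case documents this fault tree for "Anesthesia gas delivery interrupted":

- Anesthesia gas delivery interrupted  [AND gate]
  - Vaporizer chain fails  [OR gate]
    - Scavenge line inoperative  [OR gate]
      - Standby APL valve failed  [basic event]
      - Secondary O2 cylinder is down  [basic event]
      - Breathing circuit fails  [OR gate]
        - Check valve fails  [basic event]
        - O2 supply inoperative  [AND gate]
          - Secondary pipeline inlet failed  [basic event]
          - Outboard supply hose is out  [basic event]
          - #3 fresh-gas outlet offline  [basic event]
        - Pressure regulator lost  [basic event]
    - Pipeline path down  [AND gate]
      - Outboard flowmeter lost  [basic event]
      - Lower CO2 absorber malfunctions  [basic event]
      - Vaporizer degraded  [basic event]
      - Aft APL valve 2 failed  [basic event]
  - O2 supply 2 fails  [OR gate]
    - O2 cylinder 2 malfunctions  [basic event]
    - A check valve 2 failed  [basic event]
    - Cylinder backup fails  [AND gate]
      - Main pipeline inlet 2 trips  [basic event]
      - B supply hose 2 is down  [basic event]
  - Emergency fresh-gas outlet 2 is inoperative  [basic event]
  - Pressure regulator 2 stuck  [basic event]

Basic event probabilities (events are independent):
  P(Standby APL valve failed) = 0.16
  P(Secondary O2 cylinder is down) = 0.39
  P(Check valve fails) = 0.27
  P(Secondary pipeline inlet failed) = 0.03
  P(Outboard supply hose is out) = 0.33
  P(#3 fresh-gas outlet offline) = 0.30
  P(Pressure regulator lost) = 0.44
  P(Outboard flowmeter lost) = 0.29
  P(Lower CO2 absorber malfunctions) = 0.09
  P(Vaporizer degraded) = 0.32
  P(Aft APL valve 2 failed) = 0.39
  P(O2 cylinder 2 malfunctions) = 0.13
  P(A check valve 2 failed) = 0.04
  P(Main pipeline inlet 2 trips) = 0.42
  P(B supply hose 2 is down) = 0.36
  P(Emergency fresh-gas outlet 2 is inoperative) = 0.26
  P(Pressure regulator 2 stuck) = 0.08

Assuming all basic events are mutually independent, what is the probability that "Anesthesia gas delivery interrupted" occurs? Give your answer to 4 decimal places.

0.0048

P(O2 supply inoperative) [AND] = 0.03 × 0.33 × 0.30 = 0.002970
P(Breathing circuit fails) [OR] = 1 − (1−0.27) × (1−0.002970) × (1−0.44) = 0.592414
P(Scavenge line inoperative) [OR] = 1 − (1−0.16) × (1−0.39) × (1−0.592414) = 0.791153
P(Pipeline path down) [AND] = 0.29 × 0.09 × 0.32 × 0.39 = 0.003257
P(Vaporizer chain fails) [OR] = 1 − (1−0.791153) × (1−0.003257) = 0.791833
P(Cylinder backup fails) [AND] = 0.42 × 0.36 = 0.151200
P(O2 supply 2 fails) [OR] = 1 − (1−0.13) × (1−0.04) × (1−0.151200) = 0.291082
P(Anesthesia gas delivery interrupted) [AND] = 0.791833 × 0.291082 × 0.26 × 0.08 = 0.004794
Rounded to 4 decimal places: P(Anesthesia gas delivery interrupted) ≈ 0.0048.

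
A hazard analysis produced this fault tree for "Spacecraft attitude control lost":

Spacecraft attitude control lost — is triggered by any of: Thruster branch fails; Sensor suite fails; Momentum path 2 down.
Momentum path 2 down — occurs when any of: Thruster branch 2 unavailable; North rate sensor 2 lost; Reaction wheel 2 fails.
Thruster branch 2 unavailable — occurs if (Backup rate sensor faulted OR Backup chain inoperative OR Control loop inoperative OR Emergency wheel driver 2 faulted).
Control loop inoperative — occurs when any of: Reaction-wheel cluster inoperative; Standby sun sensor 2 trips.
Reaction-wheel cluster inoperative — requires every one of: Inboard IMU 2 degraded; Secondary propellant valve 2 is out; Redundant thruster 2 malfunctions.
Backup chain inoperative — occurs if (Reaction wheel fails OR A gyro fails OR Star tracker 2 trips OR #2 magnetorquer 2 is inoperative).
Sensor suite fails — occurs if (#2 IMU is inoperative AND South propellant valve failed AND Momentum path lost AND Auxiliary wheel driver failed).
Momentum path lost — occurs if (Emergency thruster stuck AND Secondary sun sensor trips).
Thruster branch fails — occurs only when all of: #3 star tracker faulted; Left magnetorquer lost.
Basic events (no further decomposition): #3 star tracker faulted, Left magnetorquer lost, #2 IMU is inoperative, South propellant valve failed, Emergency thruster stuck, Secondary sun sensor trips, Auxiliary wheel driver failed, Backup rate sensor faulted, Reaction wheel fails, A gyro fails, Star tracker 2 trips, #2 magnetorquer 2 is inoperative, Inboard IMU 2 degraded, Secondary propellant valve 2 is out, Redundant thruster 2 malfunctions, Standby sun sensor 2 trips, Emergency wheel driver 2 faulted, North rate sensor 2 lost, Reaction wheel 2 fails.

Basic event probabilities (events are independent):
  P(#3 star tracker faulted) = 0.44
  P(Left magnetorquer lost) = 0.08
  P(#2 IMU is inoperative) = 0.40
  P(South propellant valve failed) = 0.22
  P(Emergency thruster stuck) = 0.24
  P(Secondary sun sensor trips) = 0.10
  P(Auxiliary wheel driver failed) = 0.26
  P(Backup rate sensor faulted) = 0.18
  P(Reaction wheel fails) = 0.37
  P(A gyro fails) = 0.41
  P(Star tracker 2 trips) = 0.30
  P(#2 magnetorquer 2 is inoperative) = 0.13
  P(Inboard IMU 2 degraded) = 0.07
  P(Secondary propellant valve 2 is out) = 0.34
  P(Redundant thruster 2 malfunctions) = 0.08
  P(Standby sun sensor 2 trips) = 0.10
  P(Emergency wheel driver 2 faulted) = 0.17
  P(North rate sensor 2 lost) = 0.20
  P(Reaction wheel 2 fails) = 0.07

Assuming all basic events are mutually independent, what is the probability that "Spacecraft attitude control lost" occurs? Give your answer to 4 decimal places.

P(Thruster branch fails) [AND] = 0.44 × 0.08 = 0.035200
P(Momentum path lost) [AND] = 0.24 × 0.10 = 0.024000
P(Sensor suite fails) [AND] = 0.40 × 0.22 × 0.024000 × 0.26 = 0.000549
P(Backup chain inoperative) [OR] = 1 − (1−0.37) × (1−0.41) × (1−0.30) × (1−0.13) = 0.773635
P(Reaction-wheel cluster inoperative) [AND] = 0.07 × 0.34 × 0.08 = 0.001904
P(Control loop inoperative) [OR] = 1 − (1−0.001904) × (1−0.10) = 0.101714
P(Thruster branch 2 unavailable) [OR] = 1 − (1−0.18) × (1−0.773635) × (1−0.101714) × (1−0.17) = 0.861606
P(Momentum path 2 down) [OR] = 1 − (1−0.861606) × (1−0.20) × (1−0.07) = 0.897035
P(Spacecraft attitude control lost) [OR] = 1 − (1−0.035200) × (1−0.000549) × (1−0.897035) = 0.900714
Rounded to 4 decimal places: P(Spacecraft attitude control lost) ≈ 0.9007.

0.9007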